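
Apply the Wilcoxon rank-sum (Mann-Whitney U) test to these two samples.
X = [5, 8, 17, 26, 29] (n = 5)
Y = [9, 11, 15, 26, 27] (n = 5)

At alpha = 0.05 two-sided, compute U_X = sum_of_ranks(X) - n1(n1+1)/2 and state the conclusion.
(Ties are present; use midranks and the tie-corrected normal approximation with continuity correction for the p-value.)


Step 1: Combine and sort all 10 observations; assign midranks.
sorted (value, group): (5,X), (8,X), (9,Y), (11,Y), (15,Y), (17,X), (26,X), (26,Y), (27,Y), (29,X)
ranks: 5->1, 8->2, 9->3, 11->4, 15->5, 17->6, 26->7.5, 26->7.5, 27->9, 29->10
Step 2: Rank sum for X: R1 = 1 + 2 + 6 + 7.5 + 10 = 26.5.
Step 3: U_X = R1 - n1(n1+1)/2 = 26.5 - 5*6/2 = 26.5 - 15 = 11.5.
       U_Y = n1*n2 - U_X = 25 - 11.5 = 13.5.
Step 4: Ties are present, so use the tie-corrected normal approximation (with continuity correction) for the p-value.
Step 5: p-value = 0.916563; compare to alpha = 0.05. fail to reject H0.

U_X = 11.5, p = 0.916563, fail to reject H0 at alpha = 0.05.


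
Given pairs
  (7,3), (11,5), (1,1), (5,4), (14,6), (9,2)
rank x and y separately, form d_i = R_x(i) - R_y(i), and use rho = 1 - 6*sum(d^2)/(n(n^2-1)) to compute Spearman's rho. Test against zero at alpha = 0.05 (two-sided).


Step 1: Rank x and y separately (midranks; no ties here).
rank(x): 7->3, 11->5, 1->1, 5->2, 14->6, 9->4
rank(y): 3->3, 5->5, 1->1, 4->4, 6->6, 2->2
Step 2: d_i = R_x(i) - R_y(i); compute d_i^2.
  (3-3)^2=0, (5-5)^2=0, (1-1)^2=0, (2-4)^2=4, (6-6)^2=0, (4-2)^2=4
sum(d^2) = 8.
Step 3: rho = 1 - 6*8 / (6*(6^2 - 1)) = 1 - 48/210 = 0.771429.
Step 4: Under H0, t = rho * sqrt((n-2)/(1-rho^2)) = 2.4247 ~ t(4).
Step 5: Two-sided p-value from the t-distribution with 4 df = 0.072397.
Step 6: alpha = 0.05. fail to reject H0.

rho = 0.7714, p = 0.072397, fail to reject H0 at alpha = 0.05.


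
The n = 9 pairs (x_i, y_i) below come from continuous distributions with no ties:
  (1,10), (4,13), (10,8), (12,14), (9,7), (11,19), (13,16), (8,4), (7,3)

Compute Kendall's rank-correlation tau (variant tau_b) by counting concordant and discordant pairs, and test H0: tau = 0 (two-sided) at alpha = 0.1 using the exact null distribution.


Step 1: Enumerate the 36 unordered pairs (i,j) with i<j and classify each by sign(x_j-x_i) * sign(y_j-y_i).
  (1,2):dx=+3,dy=+3->C; (1,3):dx=+9,dy=-2->D; (1,4):dx=+11,dy=+4->C; (1,5):dx=+8,dy=-3->D
  (1,6):dx=+10,dy=+9->C; (1,7):dx=+12,dy=+6->C; (1,8):dx=+7,dy=-6->D; (1,9):dx=+6,dy=-7->D
  (2,3):dx=+6,dy=-5->D; (2,4):dx=+8,dy=+1->C; (2,5):dx=+5,dy=-6->D; (2,6):dx=+7,dy=+6->C
  (2,7):dx=+9,dy=+3->C; (2,8):dx=+4,dy=-9->D; (2,9):dx=+3,dy=-10->D; (3,4):dx=+2,dy=+6->C
  (3,5):dx=-1,dy=-1->C; (3,6):dx=+1,dy=+11->C; (3,7):dx=+3,dy=+8->C; (3,8):dx=-2,dy=-4->C
  (3,9):dx=-3,dy=-5->C; (4,5):dx=-3,dy=-7->C; (4,6):dx=-1,dy=+5->D; (4,7):dx=+1,dy=+2->C
  (4,8):dx=-4,dy=-10->C; (4,9):dx=-5,dy=-11->C; (5,6):dx=+2,dy=+12->C; (5,7):dx=+4,dy=+9->C
  (5,8):dx=-1,dy=-3->C; (5,9):dx=-2,dy=-4->C; (6,7):dx=+2,dy=-3->D; (6,8):dx=-3,dy=-15->C
  (6,9):dx=-4,dy=-16->C; (7,8):dx=-5,dy=-12->C; (7,9):dx=-6,dy=-13->C; (8,9):dx=-1,dy=-1->C
Step 2: C = 26, D = 10, total pairs = 36.
Step 3: tau = (C - D)/(n(n-1)/2) = (26 - 10)/36 = 0.444444.
Step 4: Exact two-sided p-value (enumerate n! = 362880 permutations of y under H0): p = 0.119439.
Step 5: alpha = 0.1. fail to reject H0.

tau_b = 0.4444 (C=26, D=10), p = 0.119439, fail to reject H0.


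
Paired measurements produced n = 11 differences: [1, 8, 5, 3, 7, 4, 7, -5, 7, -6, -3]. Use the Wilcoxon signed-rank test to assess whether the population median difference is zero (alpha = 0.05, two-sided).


Step 1: Drop any zero differences (none here) and take |d_i|.
|d| = [1, 8, 5, 3, 7, 4, 7, 5, 7, 6, 3]
Step 2: Midrank |d_i| (ties get averaged ranks).
ranks: |1|->1, |8|->11, |5|->5.5, |3|->2.5, |7|->9, |4|->4, |7|->9, |5|->5.5, |7|->9, |6|->7, |3|->2.5
Step 3: Attach original signs; sum ranks with positive sign and with negative sign.
W+ = 1 + 11 + 5.5 + 2.5 + 9 + 4 + 9 + 9 = 51
W- = 5.5 + 7 + 2.5 = 15
(Check: W+ + W- = 66 should equal n(n+1)/2 = 66.)
Step 4: Test statistic W = min(W+, W-) = 15.
Step 5: Ties in |d|, so use the tie-corrected normal approximation.
        E[W] = n(n+1)/4 = 11*12/4 = 33.
        Tie groups: |d|=3 (t=2), |d|=5 (t=2), |d|=7 (t=3); sum(t^3 - t) = 36.
        Var[W] = n(n+1)(2n+1)/24 - sum(t^3-t)/48 = 3036/24 - 36/48 = 125.75.
        z = (W - E[W]) / sqrt(Var[W]) = (15 - 33) / 11.2138 = -1.6052.
        Two-sided p = 2*Phi(z) = 0.108458.
Step 6: alpha = 0.05. fail to reject H0.

W+ = 51, W- = 15, W = min = 15, p = 0.108458, fail to reject H0.


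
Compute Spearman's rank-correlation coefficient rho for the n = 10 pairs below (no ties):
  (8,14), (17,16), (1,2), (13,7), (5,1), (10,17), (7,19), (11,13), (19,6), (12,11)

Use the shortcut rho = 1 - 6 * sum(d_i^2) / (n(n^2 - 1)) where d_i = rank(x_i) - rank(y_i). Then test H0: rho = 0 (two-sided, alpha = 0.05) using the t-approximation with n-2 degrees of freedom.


Step 1: Rank x and y separately (midranks; no ties here).
rank(x): 8->4, 17->9, 1->1, 13->8, 5->2, 10->5, 7->3, 11->6, 19->10, 12->7
rank(y): 14->7, 16->8, 2->2, 7->4, 1->1, 17->9, 19->10, 13->6, 6->3, 11->5
Step 2: d_i = R_x(i) - R_y(i); compute d_i^2.
  (4-7)^2=9, (9-8)^2=1, (1-2)^2=1, (8-4)^2=16, (2-1)^2=1, (5-9)^2=16, (3-10)^2=49, (6-6)^2=0, (10-3)^2=49, (7-5)^2=4
sum(d^2) = 146.
Step 3: rho = 1 - 6*146 / (10*(10^2 - 1)) = 1 - 876/990 = 0.115152.
Step 4: Under H0, t = rho * sqrt((n-2)/(1-rho^2)) = 0.3279 ~ t(8).
Step 5: Two-sided p-value from the t-distribution with 8 df = 0.751420.
Step 6: alpha = 0.05. fail to reject H0.

rho = 0.1152, p = 0.751420, fail to reject H0 at alpha = 0.05.


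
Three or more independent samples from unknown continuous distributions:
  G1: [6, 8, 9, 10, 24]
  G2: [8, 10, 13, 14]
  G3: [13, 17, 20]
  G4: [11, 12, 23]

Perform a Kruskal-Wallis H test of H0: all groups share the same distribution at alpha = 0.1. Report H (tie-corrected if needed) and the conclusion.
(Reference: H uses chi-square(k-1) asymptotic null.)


Step 1: Combine all N = 15 observations and assign midranks.
sorted (value, group, rank): (6,G1,1), (8,G1,2.5), (8,G2,2.5), (9,G1,4), (10,G1,5.5), (10,G2,5.5), (11,G4,7), (12,G4,8), (13,G2,9.5), (13,G3,9.5), (14,G2,11), (17,G3,12), (20,G3,13), (23,G4,14), (24,G1,15)
Step 2: Sum ranks within each group.
R_1 = 28 (n_1 = 5)
R_2 = 28.5 (n_2 = 4)
R_3 = 34.5 (n_3 = 3)
R_4 = 29 (n_4 = 3)
Step 3: H = 12/(N(N+1)) * sum(R_i^2/n_i) - 3(N+1)
     = 12/(15*16) * (28^2/5 + 28.5^2/4 + 34.5^2/3 + 29^2/3) - 3*16
     = 0.050000 * 1036.95 - 48
     = 3.847292.
Step 4: Ties present; correction factor C = 1 - 18/(15^3 - 15) = 0.994643. Corrected H = 3.847292 / 0.994643 = 3.868013.
Step 5: Under H0, H ~ chi^2(3); p-value = 0.276074.
Step 6: alpha = 0.1. fail to reject H0.

H = 3.8680, df = 3, p = 0.276074, fail to reject H0.


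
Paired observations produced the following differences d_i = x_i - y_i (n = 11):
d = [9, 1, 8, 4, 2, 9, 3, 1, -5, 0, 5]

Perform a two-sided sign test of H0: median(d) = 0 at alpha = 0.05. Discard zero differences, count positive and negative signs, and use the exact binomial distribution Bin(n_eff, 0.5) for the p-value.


Step 1: Discard zero differences. Original n = 11; n_eff = number of nonzero differences = 10.
Nonzero differences (with sign): +9, +1, +8, +4, +2, +9, +3, +1, -5, +5
Step 2: Count signs: positive = 9, negative = 1.
Step 3: Under H0: P(positive) = 0.5, so the number of positives S ~ Bin(10, 0.5).
Step 4: Two-sided exact p-value = sum of Bin(10,0.5) probabilities at or below the observed probability = 0.021484.
Step 5: alpha = 0.05. reject H0.

n_eff = 10, pos = 9, neg = 1, p = 0.021484, reject H0.


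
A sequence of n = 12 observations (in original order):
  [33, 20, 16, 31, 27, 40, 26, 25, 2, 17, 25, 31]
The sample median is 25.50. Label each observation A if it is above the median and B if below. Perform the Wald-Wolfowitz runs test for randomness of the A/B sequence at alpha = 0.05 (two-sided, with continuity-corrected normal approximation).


Step 1: Compute median = 25.50; label A = above, B = below.
Labels in order: ABBAAAABBBBA  (n_A = 6, n_B = 6)
Step 2: Count runs R = 5.
Step 3: Under H0 (random ordering), E[R] = 2*n_A*n_B/(n_A+n_B) + 1 = 2*6*6/12 + 1 = 7.0000.
        Var[R] = 2*n_A*n_B*(2*n_A*n_B - n_A - n_B) / ((n_A+n_B)^2 * (n_A+n_B-1)) = 4320/1584 = 2.7273.
        SD[R] = 1.6514.
Step 4: Continuity-corrected z = (R + 0.5 - E[R]) / SD[R] = (5 + 0.5 - 7.0000) / 1.6514 = -0.9083.
Step 5: Two-sided p-value via normal approximation = 2*(1 - Phi(|z|)) = 0.363722.
Step 6: alpha = 0.05. fail to reject H0.

R = 5, z = -0.9083, p = 0.363722, fail to reject H0.


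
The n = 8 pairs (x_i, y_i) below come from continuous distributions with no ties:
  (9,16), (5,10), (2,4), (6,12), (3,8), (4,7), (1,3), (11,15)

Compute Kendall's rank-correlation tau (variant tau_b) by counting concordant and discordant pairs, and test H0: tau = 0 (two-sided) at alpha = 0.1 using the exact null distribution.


Step 1: Enumerate the 28 unordered pairs (i,j) with i<j and classify each by sign(x_j-x_i) * sign(y_j-y_i).
  (1,2):dx=-4,dy=-6->C; (1,3):dx=-7,dy=-12->C; (1,4):dx=-3,dy=-4->C; (1,5):dx=-6,dy=-8->C
  (1,6):dx=-5,dy=-9->C; (1,7):dx=-8,dy=-13->C; (1,8):dx=+2,dy=-1->D; (2,3):dx=-3,dy=-6->C
  (2,4):dx=+1,dy=+2->C; (2,5):dx=-2,dy=-2->C; (2,6):dx=-1,dy=-3->C; (2,7):dx=-4,dy=-7->C
  (2,8):dx=+6,dy=+5->C; (3,4):dx=+4,dy=+8->C; (3,5):dx=+1,dy=+4->C; (3,6):dx=+2,dy=+3->C
  (3,7):dx=-1,dy=-1->C; (3,8):dx=+9,dy=+11->C; (4,5):dx=-3,dy=-4->C; (4,6):dx=-2,dy=-5->C
  (4,7):dx=-5,dy=-9->C; (4,8):dx=+5,dy=+3->C; (5,6):dx=+1,dy=-1->D; (5,7):dx=-2,dy=-5->C
  (5,8):dx=+8,dy=+7->C; (6,7):dx=-3,dy=-4->C; (6,8):dx=+7,dy=+8->C; (7,8):dx=+10,dy=+12->C
Step 2: C = 26, D = 2, total pairs = 28.
Step 3: tau = (C - D)/(n(n-1)/2) = (26 - 2)/28 = 0.857143.
Step 4: Exact two-sided p-value (enumerate n! = 40320 permutations of y under H0): p = 0.001736.
Step 5: alpha = 0.1. reject H0.

tau_b = 0.8571 (C=26, D=2), p = 0.001736, reject H0.


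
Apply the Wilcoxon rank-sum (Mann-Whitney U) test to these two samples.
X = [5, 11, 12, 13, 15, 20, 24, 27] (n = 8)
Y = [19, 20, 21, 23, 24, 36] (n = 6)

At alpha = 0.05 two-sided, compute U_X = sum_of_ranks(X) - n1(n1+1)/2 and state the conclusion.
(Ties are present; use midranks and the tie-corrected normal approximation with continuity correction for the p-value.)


Step 1: Combine and sort all 14 observations; assign midranks.
sorted (value, group): (5,X), (11,X), (12,X), (13,X), (15,X), (19,Y), (20,X), (20,Y), (21,Y), (23,Y), (24,X), (24,Y), (27,X), (36,Y)
ranks: 5->1, 11->2, 12->3, 13->4, 15->5, 19->6, 20->7.5, 20->7.5, 21->9, 23->10, 24->11.5, 24->11.5, 27->13, 36->14
Step 2: Rank sum for X: R1 = 1 + 2 + 3 + 4 + 5 + 7.5 + 11.5 + 13 = 47.
Step 3: U_X = R1 - n1(n1+1)/2 = 47 - 8*9/2 = 47 - 36 = 11.
       U_Y = n1*n2 - U_X = 48 - 11 = 37.
Step 4: Ties are present, so use the tie-corrected normal approximation (with continuity correction) for the p-value.
Step 5: p-value = 0.105813; compare to alpha = 0.05. fail to reject H0.

U_X = 11, p = 0.105813, fail to reject H0 at alpha = 0.05.


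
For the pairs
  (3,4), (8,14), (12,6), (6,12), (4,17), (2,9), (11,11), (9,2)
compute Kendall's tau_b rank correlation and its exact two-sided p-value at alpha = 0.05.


Step 1: Enumerate the 28 unordered pairs (i,j) with i<j and classify each by sign(x_j-x_i) * sign(y_j-y_i).
  (1,2):dx=+5,dy=+10->C; (1,3):dx=+9,dy=+2->C; (1,4):dx=+3,dy=+8->C; (1,5):dx=+1,dy=+13->C
  (1,6):dx=-1,dy=+5->D; (1,7):dx=+8,dy=+7->C; (1,8):dx=+6,dy=-2->D; (2,3):dx=+4,dy=-8->D
  (2,4):dx=-2,dy=-2->C; (2,5):dx=-4,dy=+3->D; (2,6):dx=-6,dy=-5->C; (2,7):dx=+3,dy=-3->D
  (2,8):dx=+1,dy=-12->D; (3,4):dx=-6,dy=+6->D; (3,5):dx=-8,dy=+11->D; (3,6):dx=-10,dy=+3->D
  (3,7):dx=-1,dy=+5->D; (3,8):dx=-3,dy=-4->C; (4,5):dx=-2,dy=+5->D; (4,6):dx=-4,dy=-3->C
  (4,7):dx=+5,dy=-1->D; (4,8):dx=+3,dy=-10->D; (5,6):dx=-2,dy=-8->C; (5,7):dx=+7,dy=-6->D
  (5,8):dx=+5,dy=-15->D; (6,7):dx=+9,dy=+2->C; (6,8):dx=+7,dy=-7->D; (7,8):dx=-2,dy=-9->C
Step 2: C = 12, D = 16, total pairs = 28.
Step 3: tau = (C - D)/(n(n-1)/2) = (12 - 16)/28 = -0.142857.
Step 4: Exact two-sided p-value (enumerate n! = 40320 permutations of y under H0): p = 0.719544.
Step 5: alpha = 0.05. fail to reject H0.

tau_b = -0.1429 (C=12, D=16), p = 0.719544, fail to reject H0.


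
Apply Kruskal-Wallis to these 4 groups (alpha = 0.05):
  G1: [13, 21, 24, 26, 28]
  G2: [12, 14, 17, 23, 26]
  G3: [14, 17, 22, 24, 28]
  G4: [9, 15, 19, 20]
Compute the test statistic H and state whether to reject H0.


Step 1: Combine all N = 19 observations and assign midranks.
sorted (value, group, rank): (9,G4,1), (12,G2,2), (13,G1,3), (14,G2,4.5), (14,G3,4.5), (15,G4,6), (17,G2,7.5), (17,G3,7.5), (19,G4,9), (20,G4,10), (21,G1,11), (22,G3,12), (23,G2,13), (24,G1,14.5), (24,G3,14.5), (26,G1,16.5), (26,G2,16.5), (28,G1,18.5), (28,G3,18.5)
Step 2: Sum ranks within each group.
R_1 = 63.5 (n_1 = 5)
R_2 = 43.5 (n_2 = 5)
R_3 = 57 (n_3 = 5)
R_4 = 26 (n_4 = 4)
Step 3: H = 12/(N(N+1)) * sum(R_i^2/n_i) - 3(N+1)
     = 12/(19*20) * (63.5^2/5 + 43.5^2/5 + 57^2/5 + 26^2/4) - 3*20
     = 0.031579 * 2003.7 - 60
     = 3.274737.
Step 4: Ties present; correction factor C = 1 - 30/(19^3 - 19) = 0.995614. Corrected H = 3.274737 / 0.995614 = 3.289163.
Step 5: Under H0, H ~ chi^2(3); p-value = 0.349154.
Step 6: alpha = 0.05. fail to reject H0.

H = 3.2892, df = 3, p = 0.349154, fail to reject H0.


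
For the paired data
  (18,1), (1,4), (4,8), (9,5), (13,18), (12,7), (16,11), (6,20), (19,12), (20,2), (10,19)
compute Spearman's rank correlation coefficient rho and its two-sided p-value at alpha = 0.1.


Step 1: Rank x and y separately (midranks; no ties here).
rank(x): 18->9, 1->1, 4->2, 9->4, 13->7, 12->6, 16->8, 6->3, 19->10, 20->11, 10->5
rank(y): 1->1, 4->3, 8->6, 5->4, 18->9, 7->5, 11->7, 20->11, 12->8, 2->2, 19->10
Step 2: d_i = R_x(i) - R_y(i); compute d_i^2.
  (9-1)^2=64, (1-3)^2=4, (2-6)^2=16, (4-4)^2=0, (7-9)^2=4, (6-5)^2=1, (8-7)^2=1, (3-11)^2=64, (10-8)^2=4, (11-2)^2=81, (5-10)^2=25
sum(d^2) = 264.
Step 3: rho = 1 - 6*264 / (11*(11^2 - 1)) = 1 - 1584/1320 = -0.200000.
Step 4: Under H0, t = rho * sqrt((n-2)/(1-rho^2)) = -0.6124 ~ t(9).
Step 5: Two-sided p-value from the t-distribution with 9 df = 0.555445.
Step 6: alpha = 0.1. fail to reject H0.

rho = -0.2000, p = 0.555445, fail to reject H0 at alpha = 0.1.


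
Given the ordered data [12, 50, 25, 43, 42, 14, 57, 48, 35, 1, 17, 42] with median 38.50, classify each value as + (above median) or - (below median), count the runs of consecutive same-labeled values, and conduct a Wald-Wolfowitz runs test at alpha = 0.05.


Step 1: Compute median = 38.50; label A = above, B = below.
Labels in order: BABAABAABBBA  (n_A = 6, n_B = 6)
Step 2: Count runs R = 8.
Step 3: Under H0 (random ordering), E[R] = 2*n_A*n_B/(n_A+n_B) + 1 = 2*6*6/12 + 1 = 7.0000.
        Var[R] = 2*n_A*n_B*(2*n_A*n_B - n_A - n_B) / ((n_A+n_B)^2 * (n_A+n_B-1)) = 4320/1584 = 2.7273.
        SD[R] = 1.6514.
Step 4: Continuity-corrected z = (R - 0.5 - E[R]) / SD[R] = (8 - 0.5 - 7.0000) / 1.6514 = 0.3028.
Step 5: Two-sided p-value via normal approximation = 2*(1 - Phi(|z|)) = 0.762069.
Step 6: alpha = 0.05. fail to reject H0.

R = 8, z = 0.3028, p = 0.762069, fail to reject H0.


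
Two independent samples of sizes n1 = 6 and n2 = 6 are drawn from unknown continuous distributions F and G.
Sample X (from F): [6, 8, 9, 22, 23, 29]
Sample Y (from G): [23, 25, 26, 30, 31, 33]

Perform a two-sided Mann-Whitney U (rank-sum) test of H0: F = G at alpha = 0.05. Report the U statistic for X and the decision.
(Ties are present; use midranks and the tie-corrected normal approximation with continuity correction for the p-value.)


Step 1: Combine and sort all 12 observations; assign midranks.
sorted (value, group): (6,X), (8,X), (9,X), (22,X), (23,X), (23,Y), (25,Y), (26,Y), (29,X), (30,Y), (31,Y), (33,Y)
ranks: 6->1, 8->2, 9->3, 22->4, 23->5.5, 23->5.5, 25->7, 26->8, 29->9, 30->10, 31->11, 33->12
Step 2: Rank sum for X: R1 = 1 + 2 + 3 + 4 + 5.5 + 9 = 24.5.
Step 3: U_X = R1 - n1(n1+1)/2 = 24.5 - 6*7/2 = 24.5 - 21 = 3.5.
       U_Y = n1*n2 - U_X = 36 - 3.5 = 32.5.
Step 4: Ties are present, so use the tie-corrected normal approximation (with continuity correction) for the p-value.
Step 5: p-value = 0.024722; compare to alpha = 0.05. reject H0.

U_X = 3.5, p = 0.024722, reject H0 at alpha = 0.05.


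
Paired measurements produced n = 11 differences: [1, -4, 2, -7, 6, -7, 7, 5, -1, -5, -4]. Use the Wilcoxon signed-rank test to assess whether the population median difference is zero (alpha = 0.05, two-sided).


Step 1: Drop any zero differences (none here) and take |d_i|.
|d| = [1, 4, 2, 7, 6, 7, 7, 5, 1, 5, 4]
Step 2: Midrank |d_i| (ties get averaged ranks).
ranks: |1|->1.5, |4|->4.5, |2|->3, |7|->10, |6|->8, |7|->10, |7|->10, |5|->6.5, |1|->1.5, |5|->6.5, |4|->4.5
Step 3: Attach original signs; sum ranks with positive sign and with negative sign.
W+ = 1.5 + 3 + 8 + 10 + 6.5 = 29
W- = 4.5 + 10 + 10 + 1.5 + 6.5 + 4.5 = 37
(Check: W+ + W- = 66 should equal n(n+1)/2 = 66.)
Step 4: Test statistic W = min(W+, W-) = 29.
Step 5: Ties in |d|, so use the tie-corrected normal approximation.
        E[W] = n(n+1)/4 = 11*12/4 = 33.
        Tie groups: |d|=1 (t=2), |d|=4 (t=2), |d|=5 (t=2), |d|=7 (t=3); sum(t^3 - t) = 42.
        Var[W] = n(n+1)(2n+1)/24 - sum(t^3-t)/48 = 3036/24 - 42/48 = 125.625.
        z = (W - E[W]) / sqrt(Var[W]) = (29 - 33) / 11.2083 = -0.3569.
        Two-sided p = 2*Phi(z) = 0.721182.
Step 6: alpha = 0.05. fail to reject H0.

W+ = 29, W- = 37, W = min = 29, p = 0.721182, fail to reject H0.


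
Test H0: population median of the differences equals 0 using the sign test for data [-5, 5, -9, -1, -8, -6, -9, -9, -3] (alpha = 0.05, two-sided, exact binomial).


Step 1: Discard zero differences. Original n = 9; n_eff = number of nonzero differences = 9.
Nonzero differences (with sign): -5, +5, -9, -1, -8, -6, -9, -9, -3
Step 2: Count signs: positive = 1, negative = 8.
Step 3: Under H0: P(positive) = 0.5, so the number of positives S ~ Bin(9, 0.5).
Step 4: Two-sided exact p-value = sum of Bin(9,0.5) probabilities at or below the observed probability = 0.039062.
Step 5: alpha = 0.05. reject H0.

n_eff = 9, pos = 1, neg = 8, p = 0.039062, reject H0.


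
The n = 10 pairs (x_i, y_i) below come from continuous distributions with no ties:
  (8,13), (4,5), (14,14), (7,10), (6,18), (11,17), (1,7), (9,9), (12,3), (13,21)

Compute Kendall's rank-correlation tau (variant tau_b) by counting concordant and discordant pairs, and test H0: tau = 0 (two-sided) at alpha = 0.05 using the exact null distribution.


Step 1: Enumerate the 45 unordered pairs (i,j) with i<j and classify each by sign(x_j-x_i) * sign(y_j-y_i).
  (1,2):dx=-4,dy=-8->C; (1,3):dx=+6,dy=+1->C; (1,4):dx=-1,dy=-3->C; (1,5):dx=-2,dy=+5->D
  (1,6):dx=+3,dy=+4->C; (1,7):dx=-7,dy=-6->C; (1,8):dx=+1,dy=-4->D; (1,9):dx=+4,dy=-10->D
  (1,10):dx=+5,dy=+8->C; (2,3):dx=+10,dy=+9->C; (2,4):dx=+3,dy=+5->C; (2,5):dx=+2,dy=+13->C
  (2,6):dx=+7,dy=+12->C; (2,7):dx=-3,dy=+2->D; (2,8):dx=+5,dy=+4->C; (2,9):dx=+8,dy=-2->D
  (2,10):dx=+9,dy=+16->C; (3,4):dx=-7,dy=-4->C; (3,5):dx=-8,dy=+4->D; (3,6):dx=-3,dy=+3->D
  (3,7):dx=-13,dy=-7->C; (3,8):dx=-5,dy=-5->C; (3,9):dx=-2,dy=-11->C; (3,10):dx=-1,dy=+7->D
  (4,5):dx=-1,dy=+8->D; (4,6):dx=+4,dy=+7->C; (4,7):dx=-6,dy=-3->C; (4,8):dx=+2,dy=-1->D
  (4,9):dx=+5,dy=-7->D; (4,10):dx=+6,dy=+11->C; (5,6):dx=+5,dy=-1->D; (5,7):dx=-5,dy=-11->C
  (5,8):dx=+3,dy=-9->D; (5,9):dx=+6,dy=-15->D; (5,10):dx=+7,dy=+3->C; (6,7):dx=-10,dy=-10->C
  (6,8):dx=-2,dy=-8->C; (6,9):dx=+1,dy=-14->D; (6,10):dx=+2,dy=+4->C; (7,8):dx=+8,dy=+2->C
  (7,9):dx=+11,dy=-4->D; (7,10):dx=+12,dy=+14->C; (8,9):dx=+3,dy=-6->D; (8,10):dx=+4,dy=+12->C
  (9,10):dx=+1,dy=+18->C
Step 2: C = 28, D = 17, total pairs = 45.
Step 3: tau = (C - D)/(n(n-1)/2) = (28 - 17)/45 = 0.244444.
Step 4: Exact two-sided p-value (enumerate n! = 3628800 permutations of y under H0): p = 0.380720.
Step 5: alpha = 0.05. fail to reject H0.

tau_b = 0.2444 (C=28, D=17), p = 0.380720, fail to reject H0.


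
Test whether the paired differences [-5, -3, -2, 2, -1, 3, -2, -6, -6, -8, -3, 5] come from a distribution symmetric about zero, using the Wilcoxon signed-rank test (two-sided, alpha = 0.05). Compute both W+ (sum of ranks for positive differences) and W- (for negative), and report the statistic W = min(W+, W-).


Step 1: Drop any zero differences (none here) and take |d_i|.
|d| = [5, 3, 2, 2, 1, 3, 2, 6, 6, 8, 3, 5]
Step 2: Midrank |d_i| (ties get averaged ranks).
ranks: |5|->8.5, |3|->6, |2|->3, |2|->3, |1|->1, |3|->6, |2|->3, |6|->10.5, |6|->10.5, |8|->12, |3|->6, |5|->8.5
Step 3: Attach original signs; sum ranks with positive sign and with negative sign.
W+ = 3 + 6 + 8.5 = 17.5
W- = 8.5 + 6 + 3 + 1 + 3 + 10.5 + 10.5 + 12 + 6 = 60.5
(Check: W+ + W- = 78 should equal n(n+1)/2 = 78.)
Step 4: Test statistic W = min(W+, W-) = 17.5.
Step 5: Ties in |d|, so use the tie-corrected normal approximation.
        E[W] = n(n+1)/4 = 12*13/4 = 39.
        Tie groups: |d|=2 (t=3), |d|=3 (t=3), |d|=5 (t=2), |d|=6 (t=2); sum(t^3 - t) = 60.
        Var[W] = n(n+1)(2n+1)/24 - sum(t^3-t)/48 = 3900/24 - 60/48 = 161.25.
        z = (W - E[W]) / sqrt(Var[W]) = (17.5 - 39) / 12.6984 = -1.6931.
        Two-sided p = 2*Phi(z) = 0.090432.
Step 6: alpha = 0.05. fail to reject H0.

W+ = 17.5, W- = 60.5, W = min = 17.5, p = 0.090432, fail to reject H0.


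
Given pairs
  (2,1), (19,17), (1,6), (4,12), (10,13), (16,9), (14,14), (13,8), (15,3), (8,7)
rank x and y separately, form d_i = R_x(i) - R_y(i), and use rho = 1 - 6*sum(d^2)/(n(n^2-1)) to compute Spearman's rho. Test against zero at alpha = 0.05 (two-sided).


Step 1: Rank x and y separately (midranks; no ties here).
rank(x): 2->2, 19->10, 1->1, 4->3, 10->5, 16->9, 14->7, 13->6, 15->8, 8->4
rank(y): 1->1, 17->10, 6->3, 12->7, 13->8, 9->6, 14->9, 8->5, 3->2, 7->4
Step 2: d_i = R_x(i) - R_y(i); compute d_i^2.
  (2-1)^2=1, (10-10)^2=0, (1-3)^2=4, (3-7)^2=16, (5-8)^2=9, (9-6)^2=9, (7-9)^2=4, (6-5)^2=1, (8-2)^2=36, (4-4)^2=0
sum(d^2) = 80.
Step 3: rho = 1 - 6*80 / (10*(10^2 - 1)) = 1 - 480/990 = 0.515152.
Step 4: Under H0, t = rho * sqrt((n-2)/(1-rho^2)) = 1.7000 ~ t(8).
Step 5: Two-sided p-value from the t-distribution with 8 df = 0.127553.
Step 6: alpha = 0.05. fail to reject H0.

rho = 0.5152, p = 0.127553, fail to reject H0 at alpha = 0.05.


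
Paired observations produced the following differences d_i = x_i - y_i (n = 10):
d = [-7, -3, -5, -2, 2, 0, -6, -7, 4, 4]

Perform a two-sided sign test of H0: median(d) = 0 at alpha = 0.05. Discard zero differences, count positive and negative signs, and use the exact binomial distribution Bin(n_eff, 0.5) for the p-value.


Step 1: Discard zero differences. Original n = 10; n_eff = number of nonzero differences = 9.
Nonzero differences (with sign): -7, -3, -5, -2, +2, -6, -7, +4, +4
Step 2: Count signs: positive = 3, negative = 6.
Step 3: Under H0: P(positive) = 0.5, so the number of positives S ~ Bin(9, 0.5).
Step 4: Two-sided exact p-value = sum of Bin(9,0.5) probabilities at or below the observed probability = 0.507812.
Step 5: alpha = 0.05. fail to reject H0.

n_eff = 9, pos = 3, neg = 6, p = 0.507812, fail to reject H0.


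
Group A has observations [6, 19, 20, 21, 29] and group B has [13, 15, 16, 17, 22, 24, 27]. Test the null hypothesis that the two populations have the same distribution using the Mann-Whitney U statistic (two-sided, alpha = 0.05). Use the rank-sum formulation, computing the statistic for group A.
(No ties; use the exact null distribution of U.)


Step 1: Combine and sort all 12 observations; assign midranks.
sorted (value, group): (6,X), (13,Y), (15,Y), (16,Y), (17,Y), (19,X), (20,X), (21,X), (22,Y), (24,Y), (27,Y), (29,X)
ranks: 6->1, 13->2, 15->3, 16->4, 17->5, 19->6, 20->7, 21->8, 22->9, 24->10, 27->11, 29->12
Step 2: Rank sum for X: R1 = 1 + 6 + 7 + 8 + 12 = 34.
Step 3: U_X = R1 - n1(n1+1)/2 = 34 - 5*6/2 = 34 - 15 = 19.
       U_Y = n1*n2 - U_X = 35 - 19 = 16.
Step 4: No ties, so the exact null distribution of U (based on enumerating the C(12,5) = 792 equally likely rank assignments) gives the two-sided p-value.
Step 5: p-value = 0.876263; compare to alpha = 0.05. fail to reject H0.

U_X = 19, p = 0.876263, fail to reject H0 at alpha = 0.05.


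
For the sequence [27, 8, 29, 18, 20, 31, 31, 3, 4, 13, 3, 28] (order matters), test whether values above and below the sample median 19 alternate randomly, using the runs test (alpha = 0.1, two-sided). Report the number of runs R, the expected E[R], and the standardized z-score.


Step 1: Compute median = 19; label A = above, B = below.
Labels in order: ABABAAABBBBA  (n_A = 6, n_B = 6)
Step 2: Count runs R = 7.
Step 3: Under H0 (random ordering), E[R] = 2*n_A*n_B/(n_A+n_B) + 1 = 2*6*6/12 + 1 = 7.0000.
        Var[R] = 2*n_A*n_B*(2*n_A*n_B - n_A - n_B) / ((n_A+n_B)^2 * (n_A+n_B-1)) = 4320/1584 = 2.7273.
        SD[R] = 1.6514.
Step 4: R = E[R], so z = 0 with no continuity correction.
Step 5: Two-sided p-value via normal approximation = 2*(1 - Phi(|z|)) = 1.000000.
Step 6: alpha = 0.1. fail to reject H0.

R = 7, z = 0.0000, p = 1.000000, fail to reject H0.


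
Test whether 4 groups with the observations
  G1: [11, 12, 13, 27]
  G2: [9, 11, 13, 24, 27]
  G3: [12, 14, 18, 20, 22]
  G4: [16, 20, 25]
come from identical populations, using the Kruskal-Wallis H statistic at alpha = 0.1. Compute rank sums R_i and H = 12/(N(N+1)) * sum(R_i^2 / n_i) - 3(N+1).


Step 1: Combine all N = 17 observations and assign midranks.
sorted (value, group, rank): (9,G2,1), (11,G1,2.5), (11,G2,2.5), (12,G1,4.5), (12,G3,4.5), (13,G1,6.5), (13,G2,6.5), (14,G3,8), (16,G4,9), (18,G3,10), (20,G3,11.5), (20,G4,11.5), (22,G3,13), (24,G2,14), (25,G4,15), (27,G1,16.5), (27,G2,16.5)
Step 2: Sum ranks within each group.
R_1 = 30 (n_1 = 4)
R_2 = 40.5 (n_2 = 5)
R_3 = 47 (n_3 = 5)
R_4 = 35.5 (n_4 = 3)
Step 3: H = 12/(N(N+1)) * sum(R_i^2/n_i) - 3(N+1)
     = 12/(17*18) * (30^2/4 + 40.5^2/5 + 47^2/5 + 35.5^2/3) - 3*18
     = 0.039216 * 1414.93 - 54
     = 1.487582.
Step 4: Ties present; correction factor C = 1 - 30/(17^3 - 17) = 0.993873. Corrected H = 1.487582 / 0.993873 = 1.496753.
Step 5: Under H0, H ~ chi^2(3); p-value = 0.683020.
Step 6: alpha = 0.1. fail to reject H0.

H = 1.4968, df = 3, p = 0.683020, fail to reject H0.


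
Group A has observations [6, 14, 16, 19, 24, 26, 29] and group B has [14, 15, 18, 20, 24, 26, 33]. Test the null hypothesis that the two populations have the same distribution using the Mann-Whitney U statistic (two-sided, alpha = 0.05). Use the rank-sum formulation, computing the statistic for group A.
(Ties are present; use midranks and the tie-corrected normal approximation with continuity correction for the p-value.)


Step 1: Combine and sort all 14 observations; assign midranks.
sorted (value, group): (6,X), (14,X), (14,Y), (15,Y), (16,X), (18,Y), (19,X), (20,Y), (24,X), (24,Y), (26,X), (26,Y), (29,X), (33,Y)
ranks: 6->1, 14->2.5, 14->2.5, 15->4, 16->5, 18->6, 19->7, 20->8, 24->9.5, 24->9.5, 26->11.5, 26->11.5, 29->13, 33->14
Step 2: Rank sum for X: R1 = 1 + 2.5 + 5 + 7 + 9.5 + 11.5 + 13 = 49.5.
Step 3: U_X = R1 - n1(n1+1)/2 = 49.5 - 7*8/2 = 49.5 - 28 = 21.5.
       U_Y = n1*n2 - U_X = 49 - 21.5 = 27.5.
Step 4: Ties are present, so use the tie-corrected normal approximation (with continuity correction) for the p-value.
Step 5: p-value = 0.748592; compare to alpha = 0.05. fail to reject H0.

U_X = 21.5, p = 0.748592, fail to reject H0 at alpha = 0.05.


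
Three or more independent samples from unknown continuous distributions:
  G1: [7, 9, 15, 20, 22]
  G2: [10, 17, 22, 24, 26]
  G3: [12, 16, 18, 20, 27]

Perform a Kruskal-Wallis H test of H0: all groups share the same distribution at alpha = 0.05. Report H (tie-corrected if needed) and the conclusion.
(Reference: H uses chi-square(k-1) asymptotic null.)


Step 1: Combine all N = 15 observations and assign midranks.
sorted (value, group, rank): (7,G1,1), (9,G1,2), (10,G2,3), (12,G3,4), (15,G1,5), (16,G3,6), (17,G2,7), (18,G3,8), (20,G1,9.5), (20,G3,9.5), (22,G1,11.5), (22,G2,11.5), (24,G2,13), (26,G2,14), (27,G3,15)
Step 2: Sum ranks within each group.
R_1 = 29 (n_1 = 5)
R_2 = 48.5 (n_2 = 5)
R_3 = 42.5 (n_3 = 5)
Step 3: H = 12/(N(N+1)) * sum(R_i^2/n_i) - 3(N+1)
     = 12/(15*16) * (29^2/5 + 48.5^2/5 + 42.5^2/5) - 3*16
     = 0.050000 * 999.9 - 48
     = 1.995000.
Step 4: Ties present; correction factor C = 1 - 12/(15^3 - 15) = 0.996429. Corrected H = 1.995000 / 0.996429 = 2.002151.
Step 5: Under H0, H ~ chi^2(2); p-value = 0.367484.
Step 6: alpha = 0.05. fail to reject H0.

H = 2.0022, df = 2, p = 0.367484, fail to reject H0.


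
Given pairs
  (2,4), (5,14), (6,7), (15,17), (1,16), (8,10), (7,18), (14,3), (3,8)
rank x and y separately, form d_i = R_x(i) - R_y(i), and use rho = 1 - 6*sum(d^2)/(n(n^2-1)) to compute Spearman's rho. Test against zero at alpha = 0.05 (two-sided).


Step 1: Rank x and y separately (midranks; no ties here).
rank(x): 2->2, 5->4, 6->5, 15->9, 1->1, 8->7, 7->6, 14->8, 3->3
rank(y): 4->2, 14->6, 7->3, 17->8, 16->7, 10->5, 18->9, 3->1, 8->4
Step 2: d_i = R_x(i) - R_y(i); compute d_i^2.
  (2-2)^2=0, (4-6)^2=4, (5-3)^2=4, (9-8)^2=1, (1-7)^2=36, (7-5)^2=4, (6-9)^2=9, (8-1)^2=49, (3-4)^2=1
sum(d^2) = 108.
Step 3: rho = 1 - 6*108 / (9*(9^2 - 1)) = 1 - 648/720 = 0.100000.
Step 4: Under H0, t = rho * sqrt((n-2)/(1-rho^2)) = 0.2659 ~ t(7).
Step 5: Two-sided p-value from the t-distribution with 7 df = 0.797972.
Step 6: alpha = 0.05. fail to reject H0.

rho = 0.1000, p = 0.797972, fail to reject H0 at alpha = 0.05.


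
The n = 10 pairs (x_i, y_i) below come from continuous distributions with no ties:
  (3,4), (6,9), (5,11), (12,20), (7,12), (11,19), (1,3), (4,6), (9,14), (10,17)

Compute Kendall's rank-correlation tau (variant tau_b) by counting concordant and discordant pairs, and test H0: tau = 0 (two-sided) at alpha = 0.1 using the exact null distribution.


Step 1: Enumerate the 45 unordered pairs (i,j) with i<j and classify each by sign(x_j-x_i) * sign(y_j-y_i).
  (1,2):dx=+3,dy=+5->C; (1,3):dx=+2,dy=+7->C; (1,4):dx=+9,dy=+16->C; (1,5):dx=+4,dy=+8->C
  (1,6):dx=+8,dy=+15->C; (1,7):dx=-2,dy=-1->C; (1,8):dx=+1,dy=+2->C; (1,9):dx=+6,dy=+10->C
  (1,10):dx=+7,dy=+13->C; (2,3):dx=-1,dy=+2->D; (2,4):dx=+6,dy=+11->C; (2,5):dx=+1,dy=+3->C
  (2,6):dx=+5,dy=+10->C; (2,7):dx=-5,dy=-6->C; (2,8):dx=-2,dy=-3->C; (2,9):dx=+3,dy=+5->C
  (2,10):dx=+4,dy=+8->C; (3,4):dx=+7,dy=+9->C; (3,5):dx=+2,dy=+1->C; (3,6):dx=+6,dy=+8->C
  (3,7):dx=-4,dy=-8->C; (3,8):dx=-1,dy=-5->C; (3,9):dx=+4,dy=+3->C; (3,10):dx=+5,dy=+6->C
  (4,5):dx=-5,dy=-8->C; (4,6):dx=-1,dy=-1->C; (4,7):dx=-11,dy=-17->C; (4,8):dx=-8,dy=-14->C
  (4,9):dx=-3,dy=-6->C; (4,10):dx=-2,dy=-3->C; (5,6):dx=+4,dy=+7->C; (5,7):dx=-6,dy=-9->C
  (5,8):dx=-3,dy=-6->C; (5,9):dx=+2,dy=+2->C; (5,10):dx=+3,dy=+5->C; (6,7):dx=-10,dy=-16->C
  (6,8):dx=-7,dy=-13->C; (6,9):dx=-2,dy=-5->C; (6,10):dx=-1,dy=-2->C; (7,8):dx=+3,dy=+3->C
  (7,9):dx=+8,dy=+11->C; (7,10):dx=+9,dy=+14->C; (8,9):dx=+5,dy=+8->C; (8,10):dx=+6,dy=+11->C
  (9,10):dx=+1,dy=+3->C
Step 2: C = 44, D = 1, total pairs = 45.
Step 3: tau = (C - D)/(n(n-1)/2) = (44 - 1)/45 = 0.955556.
Step 4: Exact two-sided p-value (enumerate n! = 3628800 permutations of y under H0): p = 0.000006.
Step 5: alpha = 0.1. reject H0.

tau_b = 0.9556 (C=44, D=1), p = 0.000006, reject H0.


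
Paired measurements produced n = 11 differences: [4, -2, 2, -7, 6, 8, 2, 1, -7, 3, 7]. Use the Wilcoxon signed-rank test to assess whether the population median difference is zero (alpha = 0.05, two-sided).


Step 1: Drop any zero differences (none here) and take |d_i|.
|d| = [4, 2, 2, 7, 6, 8, 2, 1, 7, 3, 7]
Step 2: Midrank |d_i| (ties get averaged ranks).
ranks: |4|->6, |2|->3, |2|->3, |7|->9, |6|->7, |8|->11, |2|->3, |1|->1, |7|->9, |3|->5, |7|->9
Step 3: Attach original signs; sum ranks with positive sign and with negative sign.
W+ = 6 + 3 + 7 + 11 + 3 + 1 + 5 + 9 = 45
W- = 3 + 9 + 9 = 21
(Check: W+ + W- = 66 should equal n(n+1)/2 = 66.)
Step 4: Test statistic W = min(W+, W-) = 21.
Step 5: Ties in |d|, so use the tie-corrected normal approximation.
        E[W] = n(n+1)/4 = 11*12/4 = 33.
        Tie groups: |d|=2 (t=3), |d|=7 (t=3); sum(t^3 - t) = 48.
        Var[W] = n(n+1)(2n+1)/24 - sum(t^3-t)/48 = 3036/24 - 48/48 = 125.5.
        z = (W - E[W]) / sqrt(Var[W]) = (21 - 33) / 11.2027 = -1.0712.
        Two-sided p = 2*Phi(z) = 0.284092.
Step 6: alpha = 0.05. fail to reject H0.

W+ = 45, W- = 21, W = min = 21, p = 0.284092, fail to reject H0.


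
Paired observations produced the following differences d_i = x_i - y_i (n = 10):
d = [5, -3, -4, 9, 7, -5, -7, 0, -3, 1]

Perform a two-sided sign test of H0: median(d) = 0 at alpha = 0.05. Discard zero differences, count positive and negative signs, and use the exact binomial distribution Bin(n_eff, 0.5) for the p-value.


Step 1: Discard zero differences. Original n = 10; n_eff = number of nonzero differences = 9.
Nonzero differences (with sign): +5, -3, -4, +9, +7, -5, -7, -3, +1
Step 2: Count signs: positive = 4, negative = 5.
Step 3: Under H0: P(positive) = 0.5, so the number of positives S ~ Bin(9, 0.5).
Step 4: Two-sided exact p-value = sum of Bin(9,0.5) probabilities at or below the observed probability = 1.000000.
Step 5: alpha = 0.05. fail to reject H0.

n_eff = 9, pos = 4, neg = 5, p = 1.000000, fail to reject H0.


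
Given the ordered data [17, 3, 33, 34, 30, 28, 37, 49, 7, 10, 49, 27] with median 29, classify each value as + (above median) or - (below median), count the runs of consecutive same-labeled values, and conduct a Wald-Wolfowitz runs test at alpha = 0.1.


Step 1: Compute median = 29; label A = above, B = below.
Labels in order: BBAAABAABBAB  (n_A = 6, n_B = 6)
Step 2: Count runs R = 7.
Step 3: Under H0 (random ordering), E[R] = 2*n_A*n_B/(n_A+n_B) + 1 = 2*6*6/12 + 1 = 7.0000.
        Var[R] = 2*n_A*n_B*(2*n_A*n_B - n_A - n_B) / ((n_A+n_B)^2 * (n_A+n_B-1)) = 4320/1584 = 2.7273.
        SD[R] = 1.6514.
Step 4: R = E[R], so z = 0 with no continuity correction.
Step 5: Two-sided p-value via normal approximation = 2*(1 - Phi(|z|)) = 1.000000.
Step 6: alpha = 0.1. fail to reject H0.

R = 7, z = 0.0000, p = 1.000000, fail to reject H0.


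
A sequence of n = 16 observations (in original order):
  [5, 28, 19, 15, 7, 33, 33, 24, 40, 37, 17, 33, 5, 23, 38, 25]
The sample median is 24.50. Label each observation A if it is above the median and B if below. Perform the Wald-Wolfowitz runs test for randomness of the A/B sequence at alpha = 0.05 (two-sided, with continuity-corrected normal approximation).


Step 1: Compute median = 24.50; label A = above, B = below.
Labels in order: BABBBAABAABABBAA  (n_A = 8, n_B = 8)
Step 2: Count runs R = 10.
Step 3: Under H0 (random ordering), E[R] = 2*n_A*n_B/(n_A+n_B) + 1 = 2*8*8/16 + 1 = 9.0000.
        Var[R] = 2*n_A*n_B*(2*n_A*n_B - n_A - n_B) / ((n_A+n_B)^2 * (n_A+n_B-1)) = 14336/3840 = 3.7333.
        SD[R] = 1.9322.
Step 4: Continuity-corrected z = (R - 0.5 - E[R]) / SD[R] = (10 - 0.5 - 9.0000) / 1.9322 = 0.2588.
Step 5: Two-sided p-value via normal approximation = 2*(1 - Phi(|z|)) = 0.795809.
Step 6: alpha = 0.05. fail to reject H0.

R = 10, z = 0.2588, p = 0.795809, fail to reject H0.


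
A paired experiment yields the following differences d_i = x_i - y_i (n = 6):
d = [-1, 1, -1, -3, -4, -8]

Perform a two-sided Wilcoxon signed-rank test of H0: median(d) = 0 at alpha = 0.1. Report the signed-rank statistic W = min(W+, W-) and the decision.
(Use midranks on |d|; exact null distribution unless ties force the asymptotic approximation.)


Step 1: Drop any zero differences (none here) and take |d_i|.
|d| = [1, 1, 1, 3, 4, 8]
Step 2: Midrank |d_i| (ties get averaged ranks).
ranks: |1|->2, |1|->2, |1|->2, |3|->4, |4|->5, |8|->6
Step 3: Attach original signs; sum ranks with positive sign and with negative sign.
W+ = 2 = 2
W- = 2 + 2 + 4 + 5 + 6 = 19
(Check: W+ + W- = 21 should equal n(n+1)/2 = 21.)
Step 4: Test statistic W = min(W+, W-) = 2.
Step 5: Ties in |d|, so use the tie-corrected normal approximation.
        E[W] = n(n+1)/4 = 6*7/4 = 10.5.
        Tie groups: |d|=1 (t=3); sum(t^3 - t) = 24.
        Var[W] = n(n+1)(2n+1)/24 - sum(t^3-t)/48 = 546/24 - 24/48 = 22.25.
        z = (W - E[W]) / sqrt(Var[W]) = (2 - 10.5) / 4.7170 = -1.8020.
        Two-sided p = 2*Phi(z) = 0.071546.
Step 6: alpha = 0.1. reject H0.

W+ = 2, W- = 19, W = min = 2, p = 0.071546, reject H0.


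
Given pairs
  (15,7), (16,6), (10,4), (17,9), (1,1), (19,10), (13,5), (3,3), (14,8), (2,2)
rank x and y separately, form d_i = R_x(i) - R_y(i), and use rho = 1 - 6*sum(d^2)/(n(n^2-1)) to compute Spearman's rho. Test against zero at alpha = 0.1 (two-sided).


Step 1: Rank x and y separately (midranks; no ties here).
rank(x): 15->7, 16->8, 10->4, 17->9, 1->1, 19->10, 13->5, 3->3, 14->6, 2->2
rank(y): 7->7, 6->6, 4->4, 9->9, 1->1, 10->10, 5->5, 3->3, 8->8, 2->2
Step 2: d_i = R_x(i) - R_y(i); compute d_i^2.
  (7-7)^2=0, (8-6)^2=4, (4-4)^2=0, (9-9)^2=0, (1-1)^2=0, (10-10)^2=0, (5-5)^2=0, (3-3)^2=0, (6-8)^2=4, (2-2)^2=0
sum(d^2) = 8.
Step 3: rho = 1 - 6*8 / (10*(10^2 - 1)) = 1 - 48/990 = 0.951515.
Step 4: Under H0, t = rho * sqrt((n-2)/(1-rho^2)) = 8.7493 ~ t(8).
Step 5: Two-sided p-value from the t-distribution with 8 df = 0.000023.
Step 6: alpha = 0.1. reject H0.

rho = 0.9515, p = 0.000023, reject H0 at alpha = 0.1.


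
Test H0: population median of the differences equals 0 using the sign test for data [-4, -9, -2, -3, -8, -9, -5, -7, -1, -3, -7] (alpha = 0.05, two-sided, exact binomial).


Step 1: Discard zero differences. Original n = 11; n_eff = number of nonzero differences = 11.
Nonzero differences (with sign): -4, -9, -2, -3, -8, -9, -5, -7, -1, -3, -7
Step 2: Count signs: positive = 0, negative = 11.
Step 3: Under H0: P(positive) = 0.5, so the number of positives S ~ Bin(11, 0.5).
Step 4: Two-sided exact p-value = sum of Bin(11,0.5) probabilities at or below the observed probability = 0.000977.
Step 5: alpha = 0.05. reject H0.

n_eff = 11, pos = 0, neg = 11, p = 0.000977, reject H0.


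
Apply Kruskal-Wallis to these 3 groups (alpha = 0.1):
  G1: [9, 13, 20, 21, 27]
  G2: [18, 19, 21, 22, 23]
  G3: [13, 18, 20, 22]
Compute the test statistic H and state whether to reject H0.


Step 1: Combine all N = 14 observations and assign midranks.
sorted (value, group, rank): (9,G1,1), (13,G1,2.5), (13,G3,2.5), (18,G2,4.5), (18,G3,4.5), (19,G2,6), (20,G1,7.5), (20,G3,7.5), (21,G1,9.5), (21,G2,9.5), (22,G2,11.5), (22,G3,11.5), (23,G2,13), (27,G1,14)
Step 2: Sum ranks within each group.
R_1 = 34.5 (n_1 = 5)
R_2 = 44.5 (n_2 = 5)
R_3 = 26 (n_3 = 4)
Step 3: H = 12/(N(N+1)) * sum(R_i^2/n_i) - 3(N+1)
     = 12/(14*15) * (34.5^2/5 + 44.5^2/5 + 26^2/4) - 3*15
     = 0.057143 * 803.1 - 45
     = 0.891429.
Step 4: Ties present; correction factor C = 1 - 30/(14^3 - 14) = 0.989011. Corrected H = 0.891429 / 0.989011 = 0.901333.
Step 5: Under H0, H ~ chi^2(2); p-value = 0.637203.
Step 6: alpha = 0.1. fail to reject H0.

H = 0.9013, df = 2, p = 0.637203, fail to reject H0.


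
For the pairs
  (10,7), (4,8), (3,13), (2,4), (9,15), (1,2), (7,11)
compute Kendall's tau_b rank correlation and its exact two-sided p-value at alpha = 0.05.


Step 1: Enumerate the 21 unordered pairs (i,j) with i<j and classify each by sign(x_j-x_i) * sign(y_j-y_i).
  (1,2):dx=-6,dy=+1->D; (1,3):dx=-7,dy=+6->D; (1,4):dx=-8,dy=-3->C; (1,5):dx=-1,dy=+8->D
  (1,6):dx=-9,dy=-5->C; (1,7):dx=-3,dy=+4->D; (2,3):dx=-1,dy=+5->D; (2,4):dx=-2,dy=-4->C
  (2,5):dx=+5,dy=+7->C; (2,6):dx=-3,dy=-6->C; (2,7):dx=+3,dy=+3->C; (3,4):dx=-1,dy=-9->C
  (3,5):dx=+6,dy=+2->C; (3,6):dx=-2,dy=-11->C; (3,7):dx=+4,dy=-2->D; (4,5):dx=+7,dy=+11->C
  (4,6):dx=-1,dy=-2->C; (4,7):dx=+5,dy=+7->C; (5,6):dx=-8,dy=-13->C; (5,7):dx=-2,dy=-4->C
  (6,7):dx=+6,dy=+9->C
Step 2: C = 15, D = 6, total pairs = 21.
Step 3: tau = (C - D)/(n(n-1)/2) = (15 - 6)/21 = 0.428571.
Step 4: Exact two-sided p-value (enumerate n! = 5040 permutations of y under H0): p = 0.238889.
Step 5: alpha = 0.05. fail to reject H0.

tau_b = 0.4286 (C=15, D=6), p = 0.238889, fail to reject H0.


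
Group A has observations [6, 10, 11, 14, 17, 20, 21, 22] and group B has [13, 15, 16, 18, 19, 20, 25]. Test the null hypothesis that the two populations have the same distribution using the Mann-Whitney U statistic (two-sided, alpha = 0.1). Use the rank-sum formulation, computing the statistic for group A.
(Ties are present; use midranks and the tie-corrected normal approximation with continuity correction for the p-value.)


Step 1: Combine and sort all 15 observations; assign midranks.
sorted (value, group): (6,X), (10,X), (11,X), (13,Y), (14,X), (15,Y), (16,Y), (17,X), (18,Y), (19,Y), (20,X), (20,Y), (21,X), (22,X), (25,Y)
ranks: 6->1, 10->2, 11->3, 13->4, 14->5, 15->6, 16->7, 17->8, 18->9, 19->10, 20->11.5, 20->11.5, 21->13, 22->14, 25->15
Step 2: Rank sum for X: R1 = 1 + 2 + 3 + 5 + 8 + 11.5 + 13 + 14 = 57.5.
Step 3: U_X = R1 - n1(n1+1)/2 = 57.5 - 8*9/2 = 57.5 - 36 = 21.5.
       U_Y = n1*n2 - U_X = 56 - 21.5 = 34.5.
Step 4: Ties are present, so use the tie-corrected normal approximation (with continuity correction) for the p-value.
Step 5: p-value = 0.487064; compare to alpha = 0.1. fail to reject H0.

U_X = 21.5, p = 0.487064, fail to reject H0 at alpha = 0.1.
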